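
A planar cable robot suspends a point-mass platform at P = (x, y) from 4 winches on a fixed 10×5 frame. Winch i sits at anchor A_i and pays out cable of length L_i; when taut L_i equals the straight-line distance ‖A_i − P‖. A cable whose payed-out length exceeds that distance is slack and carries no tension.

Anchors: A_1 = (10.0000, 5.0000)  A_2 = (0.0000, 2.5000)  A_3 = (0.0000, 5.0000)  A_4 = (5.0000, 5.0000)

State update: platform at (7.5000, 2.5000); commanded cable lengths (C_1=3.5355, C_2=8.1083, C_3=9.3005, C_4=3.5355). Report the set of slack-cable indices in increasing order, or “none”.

2, 3

i=1: geometric 3.5355 vs commanded 3.5355 ⇒ taut
i=2: geometric 7.5000 vs commanded 8.1083 ⇒ slack
i=3: geometric 7.9057 vs commanded 9.3005 ⇒ slack
i=4: geometric 3.5355 vs commanded 3.5355 ⇒ taut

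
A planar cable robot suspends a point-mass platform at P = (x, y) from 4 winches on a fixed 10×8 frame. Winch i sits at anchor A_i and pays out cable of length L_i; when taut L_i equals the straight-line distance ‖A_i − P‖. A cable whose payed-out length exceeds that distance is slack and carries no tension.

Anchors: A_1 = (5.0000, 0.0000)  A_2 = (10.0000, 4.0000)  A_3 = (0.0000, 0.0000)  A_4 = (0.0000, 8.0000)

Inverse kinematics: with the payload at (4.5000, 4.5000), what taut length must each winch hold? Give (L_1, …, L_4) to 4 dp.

L_1: Δ = A_1−P = (0.5000, -4.5000) → ‖Δ‖ = √20.5000 = 4.5277
L_2: Δ = A_2−P = (5.5000, -0.5000) → ‖Δ‖ = √30.5000 = 5.5227
L_3: Δ = A_3−P = (-4.5000, -4.5000) → ‖Δ‖ = √40.5000 = 6.3640
L_4: Δ = A_4−P = (-4.5000, 3.5000) → ‖Δ‖ = √32.5000 = 5.7009

(4.5277, 5.5227, 6.3640, 5.7009)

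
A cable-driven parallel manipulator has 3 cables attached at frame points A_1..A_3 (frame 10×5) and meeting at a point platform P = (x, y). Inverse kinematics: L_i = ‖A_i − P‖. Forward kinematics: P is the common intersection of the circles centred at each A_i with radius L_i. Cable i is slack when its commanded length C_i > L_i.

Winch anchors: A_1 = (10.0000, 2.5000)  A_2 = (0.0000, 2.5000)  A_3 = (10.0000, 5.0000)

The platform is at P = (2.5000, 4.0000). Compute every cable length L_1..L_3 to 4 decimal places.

(7.6485, 2.9155, 7.5664)

L_1 = √((10.0000−2.5000)² + (2.5000−4.0000)²) = 7.6485
L_2 = √((0.0000−2.5000)² + (2.5000−4.0000)²) = 2.9155
L_3 = √((10.0000−2.5000)² + (5.0000−4.0000)²) = 7.5664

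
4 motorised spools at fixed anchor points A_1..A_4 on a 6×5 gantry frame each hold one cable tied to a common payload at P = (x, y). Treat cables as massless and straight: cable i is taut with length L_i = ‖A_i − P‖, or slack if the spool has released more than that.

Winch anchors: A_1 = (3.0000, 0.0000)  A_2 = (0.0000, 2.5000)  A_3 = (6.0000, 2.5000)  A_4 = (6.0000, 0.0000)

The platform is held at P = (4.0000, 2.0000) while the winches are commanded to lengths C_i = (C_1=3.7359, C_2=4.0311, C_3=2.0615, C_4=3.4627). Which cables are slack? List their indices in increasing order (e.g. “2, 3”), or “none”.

1, 4

i=1: geometric 2.2361 vs commanded 3.7359 ⇒ slack
i=2: geometric 4.0311 vs commanded 4.0311 ⇒ taut
i=3: geometric 2.0616 vs commanded 2.0615 ⇒ taut
i=4: geometric 2.8284 vs commanded 3.4627 ⇒ slack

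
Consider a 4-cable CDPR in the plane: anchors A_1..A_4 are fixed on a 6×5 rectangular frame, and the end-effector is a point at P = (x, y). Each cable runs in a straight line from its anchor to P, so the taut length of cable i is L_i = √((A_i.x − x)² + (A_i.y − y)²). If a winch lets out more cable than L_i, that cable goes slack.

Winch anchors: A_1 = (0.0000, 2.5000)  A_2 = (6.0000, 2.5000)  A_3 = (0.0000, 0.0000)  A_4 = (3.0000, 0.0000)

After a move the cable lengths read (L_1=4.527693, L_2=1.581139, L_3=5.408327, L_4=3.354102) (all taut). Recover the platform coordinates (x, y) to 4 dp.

each cable: (A_i−P)·(A_i−P) = L_i²; let q_i = ‖A_i‖²−L_i²
q_1 = 0.0000+6.2500−20.5000 = -14.2500
row 1: -12.0000x + 0.0000y = -54.0000  (q_2=39.7500)
row 2: 0.0000x + 5.0000y = 15.0000  (q_3=-29.2500)
row 3: -6.0000x + 5.0000y = -12.0000  (q_4=-2.2500)
Cramer on rows 1–2 → x = 4.5000, y = 3.0000
check cable 4: ‖A_4−P‖² = 11.2500 ≈ L_4² = 11.2500 ✓

(4.5000, 3.0000)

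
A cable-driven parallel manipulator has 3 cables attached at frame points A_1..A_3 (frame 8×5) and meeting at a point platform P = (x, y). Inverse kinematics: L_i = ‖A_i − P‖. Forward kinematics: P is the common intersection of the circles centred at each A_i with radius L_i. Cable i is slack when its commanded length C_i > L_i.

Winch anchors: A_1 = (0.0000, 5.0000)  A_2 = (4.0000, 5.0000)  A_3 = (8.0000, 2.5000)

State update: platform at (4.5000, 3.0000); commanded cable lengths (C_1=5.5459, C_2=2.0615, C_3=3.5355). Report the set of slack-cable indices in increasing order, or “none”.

1

cable 1: L_1 = ‖A_1−P‖ = 4.9244;  C_1 = 5.5459 → slack
cable 2: L_2 = ‖A_2−P‖ = 2.0616;  C_2 = 2.0615 → taut
cable 3: L_3 = ‖A_3−P‖ = 3.5355;  C_3 = 3.5355 → taut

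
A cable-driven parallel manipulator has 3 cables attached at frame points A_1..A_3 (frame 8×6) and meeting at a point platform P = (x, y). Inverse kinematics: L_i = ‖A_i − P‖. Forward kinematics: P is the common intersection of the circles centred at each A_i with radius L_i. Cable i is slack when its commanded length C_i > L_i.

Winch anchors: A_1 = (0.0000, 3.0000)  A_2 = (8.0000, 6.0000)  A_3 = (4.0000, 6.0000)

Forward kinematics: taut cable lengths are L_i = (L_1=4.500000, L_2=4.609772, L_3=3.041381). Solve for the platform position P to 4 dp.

expand ‖A_i−P‖²=L_i² and subtract eq 1 (k_i ≔ ‖A_i‖²−L_i²)
k_1 = 0.0000+9.0000−20.2500 = -11.2500
eq1−eq2 → [-16.0000  -6.0000]·P = -90.0000
eq1−eq3 → [-8.0000  -6.0000]·P = -54.0000
2×2 solve → P = (4.5000, 3.0000)

(4.5000, 3.0000)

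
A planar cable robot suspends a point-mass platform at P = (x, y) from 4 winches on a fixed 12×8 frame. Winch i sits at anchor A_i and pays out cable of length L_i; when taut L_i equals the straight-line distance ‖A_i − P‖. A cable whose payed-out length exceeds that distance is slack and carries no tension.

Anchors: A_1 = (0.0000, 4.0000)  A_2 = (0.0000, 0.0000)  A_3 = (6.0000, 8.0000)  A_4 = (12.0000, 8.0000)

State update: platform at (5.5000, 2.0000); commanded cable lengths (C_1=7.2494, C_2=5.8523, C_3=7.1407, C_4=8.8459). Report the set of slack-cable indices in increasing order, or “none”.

cable 1: √((-5.5000)²+(2.0000)²)=5.8523, C_1=7.2494: slack
cable 2: √((-5.5000)²+(-2.0000)²)=5.8523, C_2=5.8523: taut
cable 3: √((0.5000)²+(6.0000)²)=6.0208, C_3=7.1407: slack
cable 4: √((6.5000)²+(6.0000)²)=8.8459, C_4=8.8459: taut

1, 3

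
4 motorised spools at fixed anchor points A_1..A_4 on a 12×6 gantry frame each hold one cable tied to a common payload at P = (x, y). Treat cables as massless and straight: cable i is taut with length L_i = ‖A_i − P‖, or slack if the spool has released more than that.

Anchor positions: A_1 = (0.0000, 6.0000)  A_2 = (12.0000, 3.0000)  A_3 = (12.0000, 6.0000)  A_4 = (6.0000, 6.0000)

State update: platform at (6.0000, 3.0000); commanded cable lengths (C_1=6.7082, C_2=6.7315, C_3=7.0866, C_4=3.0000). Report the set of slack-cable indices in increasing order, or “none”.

2, 3

i=1: geometric 6.7082 vs commanded 6.7082 ⇒ taut
i=2: geometric 6.0000 vs commanded 6.7315 ⇒ slack
i=3: geometric 6.7082 vs commanded 7.0866 ⇒ slack
i=4: geometric 3.0000 vs commanded 3.0000 ⇒ taut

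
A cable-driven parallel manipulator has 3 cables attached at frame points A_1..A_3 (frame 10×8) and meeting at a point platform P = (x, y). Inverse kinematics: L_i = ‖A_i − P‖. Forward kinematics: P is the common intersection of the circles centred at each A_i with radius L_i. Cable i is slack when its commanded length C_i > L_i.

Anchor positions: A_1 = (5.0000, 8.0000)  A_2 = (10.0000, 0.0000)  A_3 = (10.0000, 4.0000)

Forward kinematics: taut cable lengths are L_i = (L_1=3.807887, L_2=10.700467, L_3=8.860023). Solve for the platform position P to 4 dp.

each cable: (A_i−P)·(A_i−P) = L_i²; let c_i = ‖A_i‖²−L_i²
c_1 = 25.0000+64.0000−14.5000 = 74.5000
row 1: -10.0000x + 16.0000y = 89.0000  (c_2=-14.5000)
row 2: -10.0000x + 8.0000y = 37.0000  (c_3=37.5000)
Cramer on rows 1–2 → x = 1.5000, y = 6.5000

(1.5000, 6.5000)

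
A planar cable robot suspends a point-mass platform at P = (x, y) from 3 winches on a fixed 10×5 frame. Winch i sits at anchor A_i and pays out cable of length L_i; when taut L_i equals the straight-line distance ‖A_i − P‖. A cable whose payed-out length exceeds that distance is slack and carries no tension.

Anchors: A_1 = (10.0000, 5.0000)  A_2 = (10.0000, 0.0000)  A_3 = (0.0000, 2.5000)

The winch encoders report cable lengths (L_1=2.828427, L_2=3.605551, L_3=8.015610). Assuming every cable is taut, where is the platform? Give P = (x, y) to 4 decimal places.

expand ‖A_i−P‖²=L_i² and subtract eq 1 (c_i ≔ ‖A_i‖²−L_i²)
c_1 = 100.0000+25.0000−8.0000 = 117.0000
eq1−eq2 → [0.0000  10.0000]·P = 30.0000
eq1−eq3 → [20.0000  5.0000]·P = 175.0000
2×2 solve → P = (8.0000, 3.0000)

(8.0000, 3.0000)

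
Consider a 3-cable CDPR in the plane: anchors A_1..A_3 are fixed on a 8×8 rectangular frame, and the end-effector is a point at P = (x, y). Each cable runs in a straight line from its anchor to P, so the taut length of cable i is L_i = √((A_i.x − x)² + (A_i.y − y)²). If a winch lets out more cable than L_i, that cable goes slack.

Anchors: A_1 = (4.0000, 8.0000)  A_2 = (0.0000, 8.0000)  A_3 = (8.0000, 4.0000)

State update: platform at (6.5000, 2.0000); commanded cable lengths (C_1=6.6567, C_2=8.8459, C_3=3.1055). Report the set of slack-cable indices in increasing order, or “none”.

cable 1: √((-2.5000)²+(6.0000)²)=6.5000, C_1=6.6567: slack
cable 2: √((-6.5000)²+(6.0000)²)=8.8459, C_2=8.8459: taut
cable 3: √((1.5000)²+(2.0000)²)=2.5000, C_3=3.1055: slack

1, 3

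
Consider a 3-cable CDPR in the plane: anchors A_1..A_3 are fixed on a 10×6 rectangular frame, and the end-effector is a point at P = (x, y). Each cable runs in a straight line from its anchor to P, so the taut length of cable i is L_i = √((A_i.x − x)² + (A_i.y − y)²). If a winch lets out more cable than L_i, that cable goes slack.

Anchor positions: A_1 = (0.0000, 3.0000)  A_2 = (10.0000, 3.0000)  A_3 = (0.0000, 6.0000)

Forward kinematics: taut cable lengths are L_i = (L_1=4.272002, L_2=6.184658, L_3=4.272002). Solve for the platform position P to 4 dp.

circle eqns → linear via eq_j − eq_1; set k_j = A_j·A_j − L_j²
k_1 = 0.0000+9.0000−18.2500 = -9.2500
-20.0000·x + 0.0000·y = k_1−k_2 = -80.0000
0.0000·x − 6.0000·y = k_1−k_3 = -27.0000
solve first two rows → x=4.0000, y=4.5000

(4.0000, 4.5000)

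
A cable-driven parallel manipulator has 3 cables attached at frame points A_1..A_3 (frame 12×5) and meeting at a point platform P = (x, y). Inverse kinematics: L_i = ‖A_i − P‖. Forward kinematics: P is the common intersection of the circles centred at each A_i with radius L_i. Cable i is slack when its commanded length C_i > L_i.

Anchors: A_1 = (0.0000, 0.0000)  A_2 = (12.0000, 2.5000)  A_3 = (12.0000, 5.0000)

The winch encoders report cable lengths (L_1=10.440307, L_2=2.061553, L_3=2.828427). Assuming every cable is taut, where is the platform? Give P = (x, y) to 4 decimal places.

expand ‖A_i−P‖²=L_i² and subtract eq 1 (c_i ≔ ‖A_i‖²−L_i²)
c_1 = 0.0000+0.0000−109.0000 = -109.0000
eq1−eq2 → [-24.0000  -5.0000]·P = -255.0000
eq1−eq3 → [-24.0000  -10.0000]·P = -270.0000
2×2 solve → P = (10.0000, 3.0000)

(10.0000, 3.0000)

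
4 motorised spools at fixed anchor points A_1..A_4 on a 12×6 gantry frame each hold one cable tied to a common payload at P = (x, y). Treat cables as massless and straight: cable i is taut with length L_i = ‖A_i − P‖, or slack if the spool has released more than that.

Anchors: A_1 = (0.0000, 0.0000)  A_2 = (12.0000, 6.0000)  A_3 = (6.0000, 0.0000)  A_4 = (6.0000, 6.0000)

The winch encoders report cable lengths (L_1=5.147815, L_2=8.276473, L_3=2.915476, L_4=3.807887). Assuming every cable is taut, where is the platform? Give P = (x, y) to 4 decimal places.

expand ‖A_i−P‖²=L_i² and subtract eq 1 (c_i ≔ ‖A_i‖²−L_i²)
c_1 = 0.0000+0.0000−26.5000 = -26.5000
eq1−eq2 → [-24.0000  -12.0000]·P = -138.0000
eq1−eq3 → [-12.0000  0.0000]·P = -54.0000
eq1−eq4 → [-12.0000  -12.0000]·P = -84.0000
2×2 solve → P = (4.5000, 2.5000)
check cable 4: ‖A_4−P‖² = 14.5000 ≈ L_4² = 14.5000 ✓

(4.5000, 2.5000)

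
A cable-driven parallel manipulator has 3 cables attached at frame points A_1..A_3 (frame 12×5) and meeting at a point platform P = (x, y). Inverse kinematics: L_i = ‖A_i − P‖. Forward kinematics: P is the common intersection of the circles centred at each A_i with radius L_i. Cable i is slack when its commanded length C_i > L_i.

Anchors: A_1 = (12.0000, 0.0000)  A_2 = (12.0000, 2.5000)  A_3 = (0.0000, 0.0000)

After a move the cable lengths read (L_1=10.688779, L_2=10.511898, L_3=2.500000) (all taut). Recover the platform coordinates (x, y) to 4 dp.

each cable: (A_i−P)·(A_i−P) = L_i²; let c_i = ‖A_i‖²−L_i²
c_1 = 144.0000+0.0000−114.2500 = 29.7500
row 1: 0.0000x − 5.0000y = -10.0000  (c_2=39.7500)
row 2: 24.0000x + 0.0000y = 36.0000  (c_3=-6.2500)
Cramer on rows 1–2 → x = 1.5000, y = 2.0000

(1.5000, 2.0000)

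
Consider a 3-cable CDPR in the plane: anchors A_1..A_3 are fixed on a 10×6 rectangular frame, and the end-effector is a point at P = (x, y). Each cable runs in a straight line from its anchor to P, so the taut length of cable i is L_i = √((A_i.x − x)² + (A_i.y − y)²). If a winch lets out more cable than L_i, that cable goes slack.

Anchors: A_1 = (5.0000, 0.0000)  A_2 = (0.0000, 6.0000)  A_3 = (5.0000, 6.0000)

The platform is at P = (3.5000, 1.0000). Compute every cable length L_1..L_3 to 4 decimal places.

(1.8028, 6.1033, 5.2202)

L_1: Δ = A_1−P = (1.5000, -1.0000) → ‖Δ‖ = √3.2500 = 1.8028
L_2: Δ = A_2−P = (-3.5000, 5.0000) → ‖Δ‖ = √37.2500 = 6.1033
L_3: Δ = A_3−P = (1.5000, 5.0000) → ‖Δ‖ = √27.2500 = 5.2202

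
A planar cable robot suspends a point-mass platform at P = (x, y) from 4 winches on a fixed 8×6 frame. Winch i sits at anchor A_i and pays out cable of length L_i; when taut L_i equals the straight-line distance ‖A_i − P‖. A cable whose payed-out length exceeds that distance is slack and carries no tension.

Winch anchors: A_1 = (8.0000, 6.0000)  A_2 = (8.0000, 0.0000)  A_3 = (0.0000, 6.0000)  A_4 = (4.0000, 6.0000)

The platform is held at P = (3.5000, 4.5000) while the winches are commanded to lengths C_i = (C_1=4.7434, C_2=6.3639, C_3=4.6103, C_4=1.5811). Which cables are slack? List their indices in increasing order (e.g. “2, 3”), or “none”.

3

cable 1: √((4.5000)²+(1.5000)²)=4.7434, C_1=4.7434: taut
cable 2: √((4.5000)²+(-4.5000)²)=6.3640, C_2=6.3639: taut
cable 3: √((-3.5000)²+(1.5000)²)=3.8079, C_3=4.6103: slack
cable 4: √((0.5000)²+(1.5000)²)=1.5811, C_4=1.5811: taut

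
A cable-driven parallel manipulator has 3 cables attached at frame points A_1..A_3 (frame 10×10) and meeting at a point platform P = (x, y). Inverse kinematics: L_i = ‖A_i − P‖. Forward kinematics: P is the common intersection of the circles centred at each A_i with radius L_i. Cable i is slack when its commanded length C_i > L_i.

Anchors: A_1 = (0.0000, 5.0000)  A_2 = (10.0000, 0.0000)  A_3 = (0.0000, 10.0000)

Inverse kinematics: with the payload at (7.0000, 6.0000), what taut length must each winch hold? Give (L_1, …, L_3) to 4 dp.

L_1: Δ = A_1−P = (-7.0000, -1.0000) → ‖Δ‖ = √50.0000 = 7.0711
L_2: Δ = A_2−P = (3.0000, -6.0000) → ‖Δ‖ = √45.0000 = 6.7082
L_3: Δ = A_3−P = (-7.0000, 4.0000) → ‖Δ‖ = √65.0000 = 8.0623

(7.0711, 6.7082, 8.0623)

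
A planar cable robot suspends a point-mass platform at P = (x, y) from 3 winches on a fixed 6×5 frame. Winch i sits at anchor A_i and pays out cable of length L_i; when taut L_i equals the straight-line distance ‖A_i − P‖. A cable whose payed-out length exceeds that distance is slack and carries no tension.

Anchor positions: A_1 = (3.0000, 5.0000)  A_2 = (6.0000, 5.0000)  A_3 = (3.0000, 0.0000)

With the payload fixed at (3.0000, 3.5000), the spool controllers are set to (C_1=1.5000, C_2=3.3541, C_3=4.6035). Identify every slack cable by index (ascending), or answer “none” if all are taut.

3

i=1: geometric 1.5000 vs commanded 1.5000 ⇒ taut
i=2: geometric 3.3541 vs commanded 3.3541 ⇒ taut
i=3: geometric 3.5000 vs commanded 4.6035 ⇒ slack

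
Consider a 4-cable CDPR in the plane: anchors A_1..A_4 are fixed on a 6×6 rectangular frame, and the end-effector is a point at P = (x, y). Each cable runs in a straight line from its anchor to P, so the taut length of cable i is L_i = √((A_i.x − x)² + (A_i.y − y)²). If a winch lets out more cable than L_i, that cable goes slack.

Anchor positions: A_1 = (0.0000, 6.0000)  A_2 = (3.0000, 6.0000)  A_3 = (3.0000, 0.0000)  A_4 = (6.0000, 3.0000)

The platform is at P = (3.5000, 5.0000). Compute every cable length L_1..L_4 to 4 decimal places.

(3.6401, 1.1180, 5.0249, 3.2016)

L_1: Δ = A_1−P = (-3.5000, 1.0000) → ‖Δ‖ = √13.2500 = 3.6401
L_2: Δ = A_2−P = (-0.5000, 1.0000) → ‖Δ‖ = √1.2500 = 1.1180
L_3: Δ = A_3−P = (-0.5000, -5.0000) → ‖Δ‖ = √25.2500 = 5.0249
L_4: Δ = A_4−P = (2.5000, -2.0000) → ‖Δ‖ = √10.2500 = 3.2016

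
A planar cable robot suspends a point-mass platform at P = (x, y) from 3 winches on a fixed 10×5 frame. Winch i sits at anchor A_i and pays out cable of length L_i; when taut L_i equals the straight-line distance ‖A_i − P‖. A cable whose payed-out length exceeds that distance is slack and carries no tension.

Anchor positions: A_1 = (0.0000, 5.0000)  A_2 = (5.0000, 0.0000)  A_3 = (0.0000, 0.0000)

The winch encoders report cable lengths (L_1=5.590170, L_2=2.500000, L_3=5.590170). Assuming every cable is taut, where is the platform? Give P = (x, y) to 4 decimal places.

expand ‖A_i−P‖²=L_i² and subtract eq 1 (k_i ≔ ‖A_i‖²−L_i²)
k_1 = 0.0000+25.0000−31.2500 = -6.2500
eq1−eq2 → [-10.0000  10.0000]·P = -25.0000
eq1−eq3 → [0.0000  10.0000]·P = 25.0000
2×2 solve → P = (5.0000, 2.5000)

(5.0000, 2.5000)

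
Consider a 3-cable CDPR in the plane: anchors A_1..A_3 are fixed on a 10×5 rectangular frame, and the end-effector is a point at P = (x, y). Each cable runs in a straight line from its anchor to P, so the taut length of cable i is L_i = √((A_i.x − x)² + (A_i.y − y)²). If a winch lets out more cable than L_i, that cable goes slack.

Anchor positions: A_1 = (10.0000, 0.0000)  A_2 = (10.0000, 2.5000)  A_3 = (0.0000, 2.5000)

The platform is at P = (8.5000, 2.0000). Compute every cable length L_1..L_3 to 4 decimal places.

cable 1: Δx=1.5000, Δy=-2.0000; L_1 = √(Δx²+Δy²) = 2.5000
cable 2: Δx=1.5000, Δy=0.5000; L_2 = √(Δx²+Δy²) = 1.5811
cable 3: Δx=-8.5000, Δy=0.5000; L_3 = √(Δx²+Δy²) = 8.5147

(2.5000, 1.5811, 8.5147)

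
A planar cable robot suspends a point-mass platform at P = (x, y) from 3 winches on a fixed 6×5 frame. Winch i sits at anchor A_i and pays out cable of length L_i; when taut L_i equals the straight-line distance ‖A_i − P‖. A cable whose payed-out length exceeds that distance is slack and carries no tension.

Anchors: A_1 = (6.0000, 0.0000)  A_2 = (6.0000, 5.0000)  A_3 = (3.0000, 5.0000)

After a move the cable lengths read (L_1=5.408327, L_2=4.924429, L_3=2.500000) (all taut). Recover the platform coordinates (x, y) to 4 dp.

circle eqns → linear via eq_j − eq_1; set c_j = A_j·A_j − L_j²
c_1 = 36.0000+0.0000−29.2500 = 6.7500
0.0000·x − 10.0000·y = c_1−c_2 = -30.0000
6.0000·x − 10.0000·y = c_1−c_3 = -21.0000
solve first two rows → x=1.5000, y=3.0000

(1.5000, 3.0000)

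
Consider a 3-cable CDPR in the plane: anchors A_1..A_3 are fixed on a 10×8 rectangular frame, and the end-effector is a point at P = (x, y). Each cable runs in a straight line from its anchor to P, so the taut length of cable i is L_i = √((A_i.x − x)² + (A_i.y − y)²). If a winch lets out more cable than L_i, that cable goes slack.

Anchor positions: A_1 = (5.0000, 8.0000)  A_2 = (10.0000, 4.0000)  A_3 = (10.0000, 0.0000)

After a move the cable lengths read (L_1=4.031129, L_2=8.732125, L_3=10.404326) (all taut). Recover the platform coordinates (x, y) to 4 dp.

circle eqns → linear via eq_j − eq_1; set k_j = A_j·A_j − L_j²
k_1 = 25.0000+64.0000−16.2500 = 72.7500
-10.0000·x + 8.0000·y = k_1−k_2 = 33.0000
-10.0000·x + 16.0000·y = k_1−k_3 = 81.0000
solve first two rows → x=1.5000, y=6.0000

(1.5000, 6.0000)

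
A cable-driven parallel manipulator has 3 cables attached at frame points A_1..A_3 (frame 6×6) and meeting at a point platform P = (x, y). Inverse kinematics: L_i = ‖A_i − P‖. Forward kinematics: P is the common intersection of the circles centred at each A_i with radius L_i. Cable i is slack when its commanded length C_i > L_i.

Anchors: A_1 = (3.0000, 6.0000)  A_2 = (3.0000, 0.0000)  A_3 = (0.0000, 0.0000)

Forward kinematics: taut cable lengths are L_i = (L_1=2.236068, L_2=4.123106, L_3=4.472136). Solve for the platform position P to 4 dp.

circle eqns → linear via eq_j − eq_1; set k_j = A_j·A_j − L_j²
k_1 = 9.0000+36.0000−5.0000 = 40.0000
0.0000·x + 12.0000·y = k_1−k_2 = 48.0000
6.0000·x + 12.0000·y = k_1−k_3 = 60.0000
solve first two rows → x=2.0000, y=4.0000

(2.0000, 4.0000)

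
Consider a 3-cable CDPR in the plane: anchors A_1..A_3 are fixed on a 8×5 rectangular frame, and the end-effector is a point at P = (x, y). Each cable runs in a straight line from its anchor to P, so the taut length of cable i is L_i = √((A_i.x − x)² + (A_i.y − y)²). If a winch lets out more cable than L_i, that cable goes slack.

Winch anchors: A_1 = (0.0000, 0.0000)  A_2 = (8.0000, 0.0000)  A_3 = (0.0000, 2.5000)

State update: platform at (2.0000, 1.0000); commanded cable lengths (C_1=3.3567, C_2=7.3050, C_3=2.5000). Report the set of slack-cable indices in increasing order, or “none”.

1, 2

i=1: geometric 2.2361 vs commanded 3.3567 ⇒ slack
i=2: geometric 6.0828 vs commanded 7.3050 ⇒ slack
i=3: geometric 2.5000 vs commanded 2.5000 ⇒ taut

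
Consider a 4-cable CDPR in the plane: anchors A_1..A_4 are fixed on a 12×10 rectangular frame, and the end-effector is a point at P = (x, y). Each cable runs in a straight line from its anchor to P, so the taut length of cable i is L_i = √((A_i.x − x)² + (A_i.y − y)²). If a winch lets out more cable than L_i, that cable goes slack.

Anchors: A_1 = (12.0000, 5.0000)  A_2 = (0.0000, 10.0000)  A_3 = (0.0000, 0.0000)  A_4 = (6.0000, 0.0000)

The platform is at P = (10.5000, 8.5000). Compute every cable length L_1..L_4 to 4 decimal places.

L_1 = √((12.0000−10.5000)² + (5.0000−8.5000)²) = 3.8079
L_2 = √((0.0000−10.5000)² + (10.0000−8.5000)²) = 10.6066
L_3 = √((0.0000−10.5000)² + (0.0000−8.5000)²) = 13.5093
L_4 = √((6.0000−10.5000)² + (0.0000−8.5000)²) = 9.6177

(3.8079, 10.6066, 13.5093, 9.6177)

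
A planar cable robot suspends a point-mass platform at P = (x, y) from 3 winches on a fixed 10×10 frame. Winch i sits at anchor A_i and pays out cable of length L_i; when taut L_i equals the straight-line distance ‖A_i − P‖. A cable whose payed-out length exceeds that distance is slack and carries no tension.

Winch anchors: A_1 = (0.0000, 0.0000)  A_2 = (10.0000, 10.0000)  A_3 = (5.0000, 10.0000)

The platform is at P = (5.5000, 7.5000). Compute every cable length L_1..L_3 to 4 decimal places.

L_1: Δ = A_1−P = (-5.5000, -7.5000) → ‖Δ‖ = √86.5000 = 9.3005
L_2: Δ = A_2−P = (4.5000, 2.5000) → ‖Δ‖ = √26.5000 = 5.1478
L_3: Δ = A_3−P = (-0.5000, 2.5000) → ‖Δ‖ = √6.5000 = 2.5495

(9.3005, 5.1478, 2.5495)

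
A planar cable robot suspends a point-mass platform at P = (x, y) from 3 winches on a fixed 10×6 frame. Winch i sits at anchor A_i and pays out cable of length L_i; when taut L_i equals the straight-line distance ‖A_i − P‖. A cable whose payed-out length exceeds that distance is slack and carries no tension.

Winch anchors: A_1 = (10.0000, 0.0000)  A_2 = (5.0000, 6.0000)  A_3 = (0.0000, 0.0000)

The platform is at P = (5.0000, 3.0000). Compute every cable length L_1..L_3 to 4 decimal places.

L_1 = √((10.0000−5.0000)² + (0.0000−3.0000)²) = 5.8310
L_2 = √((5.0000−5.0000)² + (6.0000−3.0000)²) = 3.0000
L_3 = √((0.0000−5.0000)² + (0.0000−3.0000)²) = 5.8310

(5.8310, 3.0000, 5.8310)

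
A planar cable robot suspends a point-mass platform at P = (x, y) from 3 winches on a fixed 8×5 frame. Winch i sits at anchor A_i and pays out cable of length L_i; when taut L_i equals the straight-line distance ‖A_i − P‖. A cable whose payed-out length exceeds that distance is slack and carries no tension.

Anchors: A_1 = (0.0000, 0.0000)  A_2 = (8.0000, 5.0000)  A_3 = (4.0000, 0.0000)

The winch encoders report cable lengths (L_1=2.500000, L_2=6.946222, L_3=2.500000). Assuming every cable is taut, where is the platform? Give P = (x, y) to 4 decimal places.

(2.0000, 1.5000)

expand ‖A_i−P‖²=L_i² and subtract eq 1 (q_i ≔ ‖A_i‖²−L_i²)
q_1 = 0.0000+0.0000−6.2500 = -6.2500
eq1−eq2 → [-16.0000  -10.0000]·P = -47.0000
eq1−eq3 → [-8.0000  0.0000]·P = -16.0000
2×2 solve → P = (2.0000, 1.5000)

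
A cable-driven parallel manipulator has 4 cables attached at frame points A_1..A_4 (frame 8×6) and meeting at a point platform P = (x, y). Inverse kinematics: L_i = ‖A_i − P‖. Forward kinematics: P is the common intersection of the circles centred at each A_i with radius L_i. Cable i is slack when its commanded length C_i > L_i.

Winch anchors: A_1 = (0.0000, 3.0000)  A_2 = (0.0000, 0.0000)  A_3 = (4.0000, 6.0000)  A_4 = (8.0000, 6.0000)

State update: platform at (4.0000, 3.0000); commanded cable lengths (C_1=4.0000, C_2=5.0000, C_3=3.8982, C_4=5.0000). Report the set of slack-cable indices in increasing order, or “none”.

cable 1: L_1 = ‖A_1−P‖ = 4.0000;  C_1 = 4.0000 → taut
cable 2: L_2 = ‖A_2−P‖ = 5.0000;  C_2 = 5.0000 → taut
cable 3: L_3 = ‖A_3−P‖ = 3.0000;  C_3 = 3.8982 → slack
cable 4: L_4 = ‖A_4−P‖ = 5.0000;  C_4 = 5.0000 → taut

3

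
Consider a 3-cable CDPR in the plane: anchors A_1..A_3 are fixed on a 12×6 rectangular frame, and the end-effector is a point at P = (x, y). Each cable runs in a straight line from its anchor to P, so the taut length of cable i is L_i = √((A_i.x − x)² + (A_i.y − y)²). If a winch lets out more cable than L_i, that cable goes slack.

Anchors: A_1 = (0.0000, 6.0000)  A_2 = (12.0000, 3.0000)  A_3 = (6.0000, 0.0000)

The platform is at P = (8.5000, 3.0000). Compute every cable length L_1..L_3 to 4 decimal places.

(9.0139, 3.5000, 3.9051)

cable 1: Δx=-8.5000, Δy=3.0000; L_1 = √(Δx²+Δy²) = 9.0139
cable 2: Δx=3.5000, Δy=0.0000; L_2 = √(Δx²+Δy²) = 3.5000
cable 3: Δx=-2.5000, Δy=-3.0000; L_3 = √(Δx²+Δy²) = 3.9051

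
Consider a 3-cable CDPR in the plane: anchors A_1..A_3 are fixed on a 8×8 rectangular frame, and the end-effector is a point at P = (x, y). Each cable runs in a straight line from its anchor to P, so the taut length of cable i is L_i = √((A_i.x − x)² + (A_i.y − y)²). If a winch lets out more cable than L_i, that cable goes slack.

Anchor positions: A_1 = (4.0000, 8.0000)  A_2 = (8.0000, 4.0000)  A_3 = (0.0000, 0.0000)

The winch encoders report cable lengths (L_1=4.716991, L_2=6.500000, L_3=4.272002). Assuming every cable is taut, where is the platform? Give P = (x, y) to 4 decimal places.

(1.5000, 4.0000)

circle eqns → linear via eq_j − eq_1; set k_j = A_j·A_j − L_j²
k_1 = 16.0000+64.0000−22.2500 = 57.7500
-8.0000·x + 8.0000·y = k_1−k_2 = 20.0000
8.0000·x + 16.0000·y = k_1−k_3 = 76.0000
solve first two rows → x=1.5000, y=4.0000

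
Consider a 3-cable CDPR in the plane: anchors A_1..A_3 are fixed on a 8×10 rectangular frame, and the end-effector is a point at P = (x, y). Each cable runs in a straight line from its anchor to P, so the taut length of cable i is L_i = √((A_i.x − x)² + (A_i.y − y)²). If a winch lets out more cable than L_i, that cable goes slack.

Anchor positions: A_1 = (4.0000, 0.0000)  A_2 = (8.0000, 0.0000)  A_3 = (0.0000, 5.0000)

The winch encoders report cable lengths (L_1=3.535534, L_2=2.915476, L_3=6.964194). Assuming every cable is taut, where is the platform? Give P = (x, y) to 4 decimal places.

(6.5000, 2.5000)

circle eqns → linear via eq_j − eq_1; set c_j = A_j·A_j − L_j²
c_1 = 16.0000+0.0000−12.5000 = 3.5000
-8.0000·x + 0.0000·y = c_1−c_2 = -52.0000
8.0000·x − 10.0000·y = c_1−c_3 = 27.0000
solve first two rows → x=6.5000, y=2.5000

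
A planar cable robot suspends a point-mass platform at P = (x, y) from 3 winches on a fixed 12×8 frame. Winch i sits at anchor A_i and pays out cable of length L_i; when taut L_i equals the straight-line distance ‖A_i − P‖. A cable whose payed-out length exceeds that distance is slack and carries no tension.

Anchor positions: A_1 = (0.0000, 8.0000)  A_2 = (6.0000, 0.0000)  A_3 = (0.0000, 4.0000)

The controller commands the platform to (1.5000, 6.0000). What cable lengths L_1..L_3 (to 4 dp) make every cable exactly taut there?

L_1: Δ = A_1−P = (-1.5000, 2.0000) → ‖Δ‖ = √6.2500 = 2.5000
L_2: Δ = A_2−P = (4.5000, -6.0000) → ‖Δ‖ = √56.2500 = 7.5000
L_3: Δ = A_3−P = (-1.5000, -2.0000) → ‖Δ‖ = √6.2500 = 2.5000

(2.5000, 7.5000, 2.5000)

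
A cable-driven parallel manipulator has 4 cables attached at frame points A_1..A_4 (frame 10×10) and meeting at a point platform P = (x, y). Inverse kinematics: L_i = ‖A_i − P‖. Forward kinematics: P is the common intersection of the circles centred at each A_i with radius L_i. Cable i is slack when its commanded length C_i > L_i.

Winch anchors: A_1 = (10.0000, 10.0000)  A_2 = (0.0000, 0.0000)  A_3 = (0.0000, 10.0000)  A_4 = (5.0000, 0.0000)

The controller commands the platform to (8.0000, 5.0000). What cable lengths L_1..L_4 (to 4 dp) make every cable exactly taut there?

(5.3852, 9.4340, 9.4340, 5.8310)

L_1 = √((10.0000−8.0000)² + (10.0000−5.0000)²) = 5.3852
L_2 = √((0.0000−8.0000)² + (0.0000−5.0000)²) = 9.4340
L_3 = √((0.0000−8.0000)² + (10.0000−5.0000)²) = 9.4340
L_4 = √((5.0000−8.0000)² + (0.0000−5.0000)²) = 5.8310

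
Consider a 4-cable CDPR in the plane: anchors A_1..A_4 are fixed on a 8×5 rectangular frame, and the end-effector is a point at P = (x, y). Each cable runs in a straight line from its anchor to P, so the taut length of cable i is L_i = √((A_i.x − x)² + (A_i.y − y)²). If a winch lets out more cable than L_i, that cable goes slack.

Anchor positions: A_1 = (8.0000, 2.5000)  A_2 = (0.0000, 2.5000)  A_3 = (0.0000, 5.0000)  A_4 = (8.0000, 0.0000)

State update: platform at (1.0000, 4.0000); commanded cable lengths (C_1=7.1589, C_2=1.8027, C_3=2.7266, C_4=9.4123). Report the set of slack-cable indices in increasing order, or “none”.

i=1: geometric 7.1589 vs commanded 7.1589 ⇒ taut
i=2: geometric 1.8028 vs commanded 1.8027 ⇒ taut
i=3: geometric 1.4142 vs commanded 2.7266 ⇒ slack
i=4: geometric 8.0623 vs commanded 9.4123 ⇒ slack

3, 4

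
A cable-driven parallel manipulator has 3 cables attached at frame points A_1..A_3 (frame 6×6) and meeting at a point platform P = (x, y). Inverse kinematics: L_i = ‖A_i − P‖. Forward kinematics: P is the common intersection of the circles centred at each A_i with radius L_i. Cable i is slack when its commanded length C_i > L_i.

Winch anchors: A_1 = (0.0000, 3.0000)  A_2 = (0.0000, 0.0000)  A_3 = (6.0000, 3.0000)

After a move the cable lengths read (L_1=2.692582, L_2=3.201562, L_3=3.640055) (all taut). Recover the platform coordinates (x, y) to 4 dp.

circle eqns → linear via eq_j − eq_1; set k_j = A_j·A_j − L_j²
k_1 = 0.0000+9.0000−7.2500 = 1.7500
0.0000·x + 6.0000·y = k_1−k_2 = 12.0000
-12.0000·x + 0.0000·y = k_1−k_3 = -30.0000
solve first two rows → x=2.5000, y=2.0000

(2.5000, 2.0000)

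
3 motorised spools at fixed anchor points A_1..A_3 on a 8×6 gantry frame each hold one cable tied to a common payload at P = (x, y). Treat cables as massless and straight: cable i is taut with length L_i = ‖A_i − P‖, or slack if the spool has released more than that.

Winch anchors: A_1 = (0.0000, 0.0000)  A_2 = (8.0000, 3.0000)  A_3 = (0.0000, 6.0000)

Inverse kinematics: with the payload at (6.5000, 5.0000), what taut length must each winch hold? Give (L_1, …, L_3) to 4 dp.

(8.2006, 2.5000, 6.5765)

L_1 = √((0.0000−6.5000)² + (0.0000−5.0000)²) = 8.2006
L_2 = √((8.0000−6.5000)² + (3.0000−5.0000)²) = 2.5000
L_3 = √((0.0000−6.5000)² + (6.0000−5.0000)²) = 6.5765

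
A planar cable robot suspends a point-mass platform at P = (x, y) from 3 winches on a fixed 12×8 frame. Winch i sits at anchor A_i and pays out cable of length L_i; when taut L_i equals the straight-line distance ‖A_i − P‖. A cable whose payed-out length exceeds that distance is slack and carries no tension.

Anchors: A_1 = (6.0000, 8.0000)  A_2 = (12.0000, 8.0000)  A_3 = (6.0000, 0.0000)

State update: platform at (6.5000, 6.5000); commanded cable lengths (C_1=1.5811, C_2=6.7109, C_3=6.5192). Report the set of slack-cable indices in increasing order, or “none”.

i=1: geometric 1.5811 vs commanded 1.5811 ⇒ taut
i=2: geometric 5.7009 vs commanded 6.7109 ⇒ slack
i=3: geometric 6.5192 vs commanded 6.5192 ⇒ taut

2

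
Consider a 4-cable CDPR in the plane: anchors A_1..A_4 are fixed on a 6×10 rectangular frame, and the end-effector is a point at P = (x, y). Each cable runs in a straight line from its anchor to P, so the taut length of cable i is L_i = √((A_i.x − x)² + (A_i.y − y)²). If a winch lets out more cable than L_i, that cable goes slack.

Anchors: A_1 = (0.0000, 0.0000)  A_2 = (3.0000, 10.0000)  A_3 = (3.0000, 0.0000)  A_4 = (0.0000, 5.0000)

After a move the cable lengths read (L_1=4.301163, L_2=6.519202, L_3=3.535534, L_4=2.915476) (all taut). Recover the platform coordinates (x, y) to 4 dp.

(2.5000, 3.5000)

each cable: (A_i−P)·(A_i−P) = L_i²; let q_i = ‖A_i‖²−L_i²
q_1 = 0.0000+0.0000−18.5000 = -18.5000
row 1: -6.0000x − 20.0000y = -85.0000  (q_2=66.5000)
row 2: -6.0000x + 0.0000y = -15.0000  (q_3=-3.5000)
row 3: 0.0000x − 10.0000y = -35.0000  (q_4=16.5000)
Cramer on rows 1–2 → x = 2.5000, y = 3.5000
check cable 4: ‖A_4−P‖² = 8.5000 ≈ L_4² = 8.5000 ✓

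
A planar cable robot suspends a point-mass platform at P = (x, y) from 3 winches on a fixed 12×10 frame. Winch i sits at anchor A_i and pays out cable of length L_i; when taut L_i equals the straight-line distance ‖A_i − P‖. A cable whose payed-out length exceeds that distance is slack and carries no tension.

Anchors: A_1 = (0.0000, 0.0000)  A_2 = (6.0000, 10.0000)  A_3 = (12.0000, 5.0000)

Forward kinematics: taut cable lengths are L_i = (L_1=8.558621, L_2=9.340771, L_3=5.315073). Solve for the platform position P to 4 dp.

(8.5000, 1.0000)

each cable: (A_i−P)·(A_i−P) = L_i²; let k_i = ‖A_i‖²−L_i²
k_1 = 0.0000+0.0000−73.2500 = -73.2500
row 1: -12.0000x − 20.0000y = -122.0000  (k_2=48.7500)
row 2: -24.0000x − 10.0000y = -214.0000  (k_3=140.7500)
Cramer on rows 1–2 → x = 8.5000, y = 1.0000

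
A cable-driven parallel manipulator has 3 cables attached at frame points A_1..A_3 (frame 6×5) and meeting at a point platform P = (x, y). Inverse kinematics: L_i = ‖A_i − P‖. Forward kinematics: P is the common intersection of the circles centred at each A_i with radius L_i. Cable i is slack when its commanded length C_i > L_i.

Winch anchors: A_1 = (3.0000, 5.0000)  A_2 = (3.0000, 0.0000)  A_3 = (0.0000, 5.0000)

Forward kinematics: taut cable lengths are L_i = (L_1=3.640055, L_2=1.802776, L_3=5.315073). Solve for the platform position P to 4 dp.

(4.0000, 1.5000)

each cable: (A_i−P)·(A_i−P) = L_i²; let k_i = ‖A_i‖²−L_i²
k_1 = 9.0000+25.0000−13.2500 = 20.7500
row 1: 0.0000x + 10.0000y = 15.0000  (k_2=5.7500)
row 2: 6.0000x + 0.0000y = 24.0000  (k_3=-3.2500)
Cramer on rows 1–2 → x = 4.0000, y = 1.5000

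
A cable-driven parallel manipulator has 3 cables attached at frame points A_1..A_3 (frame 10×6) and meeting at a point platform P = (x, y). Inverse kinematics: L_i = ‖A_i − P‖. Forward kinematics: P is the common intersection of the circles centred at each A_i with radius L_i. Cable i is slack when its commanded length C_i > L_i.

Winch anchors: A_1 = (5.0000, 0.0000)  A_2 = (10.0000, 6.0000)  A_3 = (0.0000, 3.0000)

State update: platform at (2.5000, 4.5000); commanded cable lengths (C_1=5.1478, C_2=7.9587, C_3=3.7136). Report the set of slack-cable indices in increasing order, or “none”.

2, 3

i=1: geometric 5.1478 vs commanded 5.1478 ⇒ taut
i=2: geometric 7.6485 vs commanded 7.9587 ⇒ slack
i=3: geometric 2.9155 vs commanded 3.7136 ⇒ slack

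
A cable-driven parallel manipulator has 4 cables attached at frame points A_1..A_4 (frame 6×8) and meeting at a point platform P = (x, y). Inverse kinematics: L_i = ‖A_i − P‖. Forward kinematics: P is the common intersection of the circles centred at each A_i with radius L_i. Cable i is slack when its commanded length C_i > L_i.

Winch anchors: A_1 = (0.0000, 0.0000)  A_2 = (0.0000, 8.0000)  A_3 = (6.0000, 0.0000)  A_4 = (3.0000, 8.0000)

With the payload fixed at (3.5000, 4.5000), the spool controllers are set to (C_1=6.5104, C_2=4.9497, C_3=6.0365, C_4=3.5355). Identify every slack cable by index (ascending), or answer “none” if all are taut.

i=1: geometric 5.7009 vs commanded 6.5104 ⇒ slack
i=2: geometric 4.9497 vs commanded 4.9497 ⇒ taut
i=3: geometric 5.1478 vs commanded 6.0365 ⇒ slack
i=4: geometric 3.5355 vs commanded 3.5355 ⇒ taut

1, 3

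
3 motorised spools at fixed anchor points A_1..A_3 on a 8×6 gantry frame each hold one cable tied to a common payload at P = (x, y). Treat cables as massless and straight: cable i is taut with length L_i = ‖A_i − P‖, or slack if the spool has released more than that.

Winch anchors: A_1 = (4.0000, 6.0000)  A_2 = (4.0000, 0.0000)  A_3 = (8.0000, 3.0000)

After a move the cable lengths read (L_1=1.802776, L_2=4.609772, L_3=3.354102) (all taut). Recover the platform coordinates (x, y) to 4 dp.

(5.0000, 4.5000)

each cable: (A_i−P)·(A_i−P) = L_i²; let q_i = ‖A_i‖²−L_i²
q_1 = 16.0000+36.0000−3.2500 = 48.7500
row 1: 0.0000x + 12.0000y = 54.0000  (q_2=-5.2500)
row 2: -8.0000x + 6.0000y = -13.0000  (q_3=61.7500)
Cramer on rows 1–2 → x = 5.0000, y = 4.5000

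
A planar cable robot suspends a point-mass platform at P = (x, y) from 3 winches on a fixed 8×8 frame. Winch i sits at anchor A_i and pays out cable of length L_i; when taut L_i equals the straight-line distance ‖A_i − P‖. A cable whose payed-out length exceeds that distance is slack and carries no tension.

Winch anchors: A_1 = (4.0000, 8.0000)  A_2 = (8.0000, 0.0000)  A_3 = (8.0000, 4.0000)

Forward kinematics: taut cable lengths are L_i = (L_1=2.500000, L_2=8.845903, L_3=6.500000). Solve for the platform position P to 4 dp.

circle eqns → linear via eq_j − eq_1; set q_j = A_j·A_j − L_j²
q_1 = 16.0000+64.0000−6.2500 = 73.7500
-8.0000·x + 16.0000·y = q_1−q_2 = 88.0000
-8.0000·x + 8.0000·y = q_1−q_3 = 36.0000
solve first two rows → x=2.0000, y=6.5000

(2.0000, 6.5000)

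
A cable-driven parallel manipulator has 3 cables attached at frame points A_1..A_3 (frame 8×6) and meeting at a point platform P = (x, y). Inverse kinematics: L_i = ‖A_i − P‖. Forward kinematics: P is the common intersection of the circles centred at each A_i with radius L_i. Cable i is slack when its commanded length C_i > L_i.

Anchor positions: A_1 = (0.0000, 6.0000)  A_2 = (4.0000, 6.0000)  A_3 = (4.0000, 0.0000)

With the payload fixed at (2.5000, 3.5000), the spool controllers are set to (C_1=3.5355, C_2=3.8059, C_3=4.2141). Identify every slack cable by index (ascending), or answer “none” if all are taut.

i=1: geometric 3.5355 vs commanded 3.5355 ⇒ taut
i=2: geometric 2.9155 vs commanded 3.8059 ⇒ slack
i=3: geometric 3.8079 vs commanded 4.2141 ⇒ slack

2, 3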